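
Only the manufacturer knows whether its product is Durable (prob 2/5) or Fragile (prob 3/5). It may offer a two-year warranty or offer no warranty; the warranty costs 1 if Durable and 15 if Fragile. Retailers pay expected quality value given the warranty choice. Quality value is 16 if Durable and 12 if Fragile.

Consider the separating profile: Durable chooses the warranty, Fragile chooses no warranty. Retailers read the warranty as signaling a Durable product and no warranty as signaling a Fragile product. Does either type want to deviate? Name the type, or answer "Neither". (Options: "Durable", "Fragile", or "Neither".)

Neither

The warranty pays 16; no warranty pays 12.
Durable: assigned the warranty, nets 16 − 1 = 15; deviating to no warranty nets 12.
Fragile: assigned no warranty, nets 12; deviating to the warranty nets 16 − 15 = 1.
Both types strictly prefer their assigned action; no profitable deviation.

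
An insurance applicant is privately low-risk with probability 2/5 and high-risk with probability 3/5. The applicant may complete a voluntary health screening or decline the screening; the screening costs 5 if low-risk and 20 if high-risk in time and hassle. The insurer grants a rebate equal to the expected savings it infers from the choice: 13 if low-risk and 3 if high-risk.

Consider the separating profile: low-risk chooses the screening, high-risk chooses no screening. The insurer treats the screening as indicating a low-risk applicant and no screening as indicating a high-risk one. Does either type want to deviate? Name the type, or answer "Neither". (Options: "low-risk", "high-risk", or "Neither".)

Neither

The screening pays 13; no screening pays 3.
low-risk: assigned the screening, nets 13 − 5 = 8; deviating to no screening nets 3.
high-risk: assigned no screening, nets 3; deviating to the screening nets 13 − 20 = -7.
Both types strictly prefer their assigned action; no profitable deviation.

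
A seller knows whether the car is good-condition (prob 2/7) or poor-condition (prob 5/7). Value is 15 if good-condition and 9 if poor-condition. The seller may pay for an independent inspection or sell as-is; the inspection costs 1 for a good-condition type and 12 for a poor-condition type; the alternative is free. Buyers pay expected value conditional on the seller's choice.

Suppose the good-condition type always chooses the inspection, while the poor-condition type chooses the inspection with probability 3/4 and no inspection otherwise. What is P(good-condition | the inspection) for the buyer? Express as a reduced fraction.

P(the inspection) = (2/7)·1 + (5/7)·(3/4) = 23/28.
By Bayes' rule, P(good-condition | the inspection) = (2/7) / (23/28) = 8/23.

8/23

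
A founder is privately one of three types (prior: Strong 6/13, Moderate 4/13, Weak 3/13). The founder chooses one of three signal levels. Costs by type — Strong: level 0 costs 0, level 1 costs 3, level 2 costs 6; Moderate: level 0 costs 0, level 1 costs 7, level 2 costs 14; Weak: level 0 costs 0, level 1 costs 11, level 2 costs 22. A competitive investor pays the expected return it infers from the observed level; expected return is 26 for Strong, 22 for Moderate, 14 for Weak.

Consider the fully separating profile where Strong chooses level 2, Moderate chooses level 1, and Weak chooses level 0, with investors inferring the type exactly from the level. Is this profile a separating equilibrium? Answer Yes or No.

Yes

Separating valuations: level 2 → 26, level 1 → 22, level 0 → 14.
Strong (assigned level 2): level 0: 14 − 0 = 14; level 1: 22 − 3 = 19; level 2: 26 − 6 = 20. Strong stays.
Moderate (assigned level 1): level 0: 14 − 0 = 14; level 1: 22 − 7 = 15; level 2: 26 − 14 = 12. Moderate stays.
Weak (assigned level 0): level 0: 14 − 0 = 14; level 1: 22 − 11 = 11; level 2: 26 − 22 = 4. Weak stays.
Every type prefers its assigned level; separation holds.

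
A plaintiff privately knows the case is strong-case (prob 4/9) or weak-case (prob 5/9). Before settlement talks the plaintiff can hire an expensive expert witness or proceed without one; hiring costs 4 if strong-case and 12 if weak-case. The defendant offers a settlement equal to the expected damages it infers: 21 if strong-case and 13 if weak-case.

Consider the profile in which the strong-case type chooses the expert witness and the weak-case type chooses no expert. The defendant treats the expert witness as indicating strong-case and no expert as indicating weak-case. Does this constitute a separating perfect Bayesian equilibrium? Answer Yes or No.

Under these beliefs, the expert witness earns settlement 21 and no expert earns settlement 13.
strong-case: the expert witness nets 21 − 4 = 17; no expert nets 13. strong-case prefers the expert witness.
weak-case: the expert witness nets 21 − 12 = 9; no expert nets 13. weak-case prefers no expert.
Neither type deviates, so the separating profile is an equilibrium.

Yes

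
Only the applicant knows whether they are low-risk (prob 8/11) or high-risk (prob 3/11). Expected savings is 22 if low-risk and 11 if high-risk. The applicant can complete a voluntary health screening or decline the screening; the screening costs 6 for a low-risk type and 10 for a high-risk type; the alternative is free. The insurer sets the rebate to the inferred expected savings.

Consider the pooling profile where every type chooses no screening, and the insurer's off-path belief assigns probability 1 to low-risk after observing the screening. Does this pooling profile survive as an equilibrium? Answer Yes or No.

Yes

On path, the insurer holds the prior and pays 8/11·22 + 3/11·11 = 19. Off path (the screening), believing low-risk, it pays 22.
low-risk: no screening nets 19; the screening nets 22 − 6 = 16. low-risk stays.
high-risk: no screening nets 19; the screening nets 22 − 10 = 12. high-risk stays.
No type deviates, so pooling is sustained.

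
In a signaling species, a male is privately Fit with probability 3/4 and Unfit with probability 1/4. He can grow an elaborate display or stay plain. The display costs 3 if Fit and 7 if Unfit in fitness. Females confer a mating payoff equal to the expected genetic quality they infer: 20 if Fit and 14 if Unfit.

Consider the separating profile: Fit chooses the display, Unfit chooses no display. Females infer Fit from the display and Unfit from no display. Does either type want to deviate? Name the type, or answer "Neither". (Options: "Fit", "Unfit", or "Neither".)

Neither

The display pays 20; no display pays 14.
Fit: assigned the display, nets 20 − 3 = 17; deviating to no display nets 14.
Unfit: assigned no display, nets 14; deviating to the display nets 20 − 7 = 13.
Both types strictly prefer their assigned action; no profitable deviation.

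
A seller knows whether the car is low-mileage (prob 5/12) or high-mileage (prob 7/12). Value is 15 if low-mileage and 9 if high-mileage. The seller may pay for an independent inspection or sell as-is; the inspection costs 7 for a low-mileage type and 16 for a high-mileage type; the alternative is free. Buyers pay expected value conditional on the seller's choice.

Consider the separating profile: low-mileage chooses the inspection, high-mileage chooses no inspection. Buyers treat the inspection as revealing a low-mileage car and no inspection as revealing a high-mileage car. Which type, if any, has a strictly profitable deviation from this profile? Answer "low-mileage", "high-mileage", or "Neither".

low-mileage

The inspection pays 15; no inspection pays 9.
low-mileage: assigned the inspection, nets 15 − 7 = 8; deviating to no inspection nets 9.
high-mileage: assigned no inspection, nets 9; deviating to the inspection nets 15 − 16 = -1.
The low-mileage type gains 1 by deviating.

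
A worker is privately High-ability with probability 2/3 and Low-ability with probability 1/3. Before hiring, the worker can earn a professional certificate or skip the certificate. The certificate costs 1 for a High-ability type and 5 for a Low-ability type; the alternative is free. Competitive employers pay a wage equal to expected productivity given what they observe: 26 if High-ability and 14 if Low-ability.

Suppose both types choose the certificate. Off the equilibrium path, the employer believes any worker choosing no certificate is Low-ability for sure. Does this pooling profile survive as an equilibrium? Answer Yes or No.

Yes

On path, the employer holds the prior and pays 2/3·26 + 1/3·14 = 22. Off path (no certificate), believing Low-ability, it pays 14.
High-ability: the certificate nets 22 − 1 = 21; no certificate nets 14. High-ability stays.
Low-ability: the certificate nets 22 − 5 = 17; no certificate nets 14. Low-ability stays.
No type deviates, so pooling is sustained.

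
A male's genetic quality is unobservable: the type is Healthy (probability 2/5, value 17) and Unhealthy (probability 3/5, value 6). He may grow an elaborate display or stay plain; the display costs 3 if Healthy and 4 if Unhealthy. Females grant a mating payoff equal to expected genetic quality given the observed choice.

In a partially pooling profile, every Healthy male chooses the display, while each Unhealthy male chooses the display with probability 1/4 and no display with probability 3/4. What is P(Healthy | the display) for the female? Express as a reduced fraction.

P(the display) = (2/5)·1 + (3/5)·(1/4) = 11/20.
By Bayes' rule, P(Healthy | the display) = (2/5) / (11/20) = 8/11.

8/11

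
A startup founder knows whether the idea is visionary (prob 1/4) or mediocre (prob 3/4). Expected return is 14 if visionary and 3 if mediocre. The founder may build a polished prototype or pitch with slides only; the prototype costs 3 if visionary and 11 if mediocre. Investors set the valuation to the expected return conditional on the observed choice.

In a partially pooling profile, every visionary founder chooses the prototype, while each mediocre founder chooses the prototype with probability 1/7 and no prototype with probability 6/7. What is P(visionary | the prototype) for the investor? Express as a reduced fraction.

P(the prototype) = (1/4)·1 + (3/4)·(1/7) = 5/14.
By Bayes' rule, P(visionary | the prototype) = (1/4) / (5/14) = 7/10.

7/10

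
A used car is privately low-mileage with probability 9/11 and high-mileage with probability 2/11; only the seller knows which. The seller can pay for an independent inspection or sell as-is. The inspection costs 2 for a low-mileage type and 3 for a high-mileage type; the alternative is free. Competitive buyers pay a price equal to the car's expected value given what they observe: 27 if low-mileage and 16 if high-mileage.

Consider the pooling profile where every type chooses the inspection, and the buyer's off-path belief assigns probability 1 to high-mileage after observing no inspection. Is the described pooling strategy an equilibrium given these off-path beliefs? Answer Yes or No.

On path, the buyer holds the prior and pays 9/11·27 + 2/11·16 = 25. Off path (no inspection), believing high-mileage, it pays 16.
low-mileage: the inspection nets 25 − 2 = 23; no inspection nets 16. low-mileage stays.
high-mileage: the inspection nets 25 − 3 = 22; no inspection nets 16. high-mileage stays.
No type deviates, so pooling is sustained.

Yes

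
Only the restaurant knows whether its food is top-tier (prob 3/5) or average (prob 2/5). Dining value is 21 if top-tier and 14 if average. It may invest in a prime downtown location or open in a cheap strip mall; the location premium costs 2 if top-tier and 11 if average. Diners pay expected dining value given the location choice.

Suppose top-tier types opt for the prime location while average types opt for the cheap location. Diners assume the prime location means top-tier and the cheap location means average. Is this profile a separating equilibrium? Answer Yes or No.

Under these beliefs, the prime location earns price premium 21 and the cheap location earns price premium 14.
top-tier: the prime location nets 21 − 2 = 19; the cheap location nets 14. top-tier prefers the prime location.
average: the prime location nets 21 − 11 = 10; the cheap location nets 14. average prefers the cheap location.
Neither type deviates, so the separating profile is an equilibrium.

Yes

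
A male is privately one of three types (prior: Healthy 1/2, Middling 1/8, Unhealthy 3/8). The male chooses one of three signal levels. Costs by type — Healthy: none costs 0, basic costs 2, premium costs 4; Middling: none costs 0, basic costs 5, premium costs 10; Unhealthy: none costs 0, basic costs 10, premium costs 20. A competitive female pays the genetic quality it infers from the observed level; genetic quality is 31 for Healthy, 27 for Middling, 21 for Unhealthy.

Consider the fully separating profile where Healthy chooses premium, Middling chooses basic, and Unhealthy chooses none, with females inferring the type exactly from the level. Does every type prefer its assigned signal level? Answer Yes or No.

Separating mating payoffs: premium → 31, basic → 27, none → 21.
Healthy (assigned premium): none: 21 − 0 = 21; basic: 27 − 2 = 25; premium: 31 − 4 = 27. Healthy stays.
Middling (assigned basic): none: 21 − 0 = 21; basic: 27 − 5 = 22; premium: 31 − 10 = 21. Middling stays.
Unhealthy (assigned none): none: 21 − 0 = 21; basic: 27 − 10 = 17; premium: 31 − 20 = 11. Unhealthy stays.
Every type prefers its assigned level; separation holds.

Yes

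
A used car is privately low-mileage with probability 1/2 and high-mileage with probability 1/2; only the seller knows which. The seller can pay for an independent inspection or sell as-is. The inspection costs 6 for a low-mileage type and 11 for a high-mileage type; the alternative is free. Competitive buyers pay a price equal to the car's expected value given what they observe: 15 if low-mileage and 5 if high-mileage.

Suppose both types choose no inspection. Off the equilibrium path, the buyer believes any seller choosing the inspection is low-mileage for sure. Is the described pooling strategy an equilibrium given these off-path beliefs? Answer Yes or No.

Yes

On path, the buyer holds the prior and pays 1/2·15 + 1/2·5 = 10. Off path (the inspection), believing low-mileage, it pays 15.
low-mileage: no inspection nets 10; the inspection nets 15 − 6 = 9. low-mileage stays.
high-mileage: no inspection nets 10; the inspection nets 15 − 11 = 4. high-mileage stays.
No type deviates, so pooling is sustained.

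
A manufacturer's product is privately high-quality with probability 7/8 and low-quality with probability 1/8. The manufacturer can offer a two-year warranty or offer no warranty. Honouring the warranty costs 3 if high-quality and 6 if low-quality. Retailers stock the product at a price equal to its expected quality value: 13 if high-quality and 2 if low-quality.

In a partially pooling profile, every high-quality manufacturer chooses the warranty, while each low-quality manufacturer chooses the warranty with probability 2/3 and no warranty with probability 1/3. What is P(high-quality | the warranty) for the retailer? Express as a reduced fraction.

21/23

P(the warranty) = (7/8)·1 + (1/8)·(2/3) = 23/24.
By Bayes' rule, P(high-quality | the warranty) = (7/8) / (23/24) = 21/23.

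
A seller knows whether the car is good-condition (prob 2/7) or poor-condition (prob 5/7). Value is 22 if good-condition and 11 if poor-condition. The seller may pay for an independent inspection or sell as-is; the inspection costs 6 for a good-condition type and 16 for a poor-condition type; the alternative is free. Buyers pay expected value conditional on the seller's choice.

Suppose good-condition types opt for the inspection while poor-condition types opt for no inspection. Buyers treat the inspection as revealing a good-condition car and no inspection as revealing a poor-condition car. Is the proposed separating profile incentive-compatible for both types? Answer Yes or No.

Under these beliefs, the inspection earns price 22 and no inspection earns price 11.
good-condition: the inspection nets 22 − 6 = 16; no inspection nets 11. good-condition prefers the inspection.
poor-condition: the inspection nets 22 − 16 = 6; no inspection nets 11. poor-condition prefers no inspection.
Neither type deviates, so the separating profile is an equilibrium.

Yes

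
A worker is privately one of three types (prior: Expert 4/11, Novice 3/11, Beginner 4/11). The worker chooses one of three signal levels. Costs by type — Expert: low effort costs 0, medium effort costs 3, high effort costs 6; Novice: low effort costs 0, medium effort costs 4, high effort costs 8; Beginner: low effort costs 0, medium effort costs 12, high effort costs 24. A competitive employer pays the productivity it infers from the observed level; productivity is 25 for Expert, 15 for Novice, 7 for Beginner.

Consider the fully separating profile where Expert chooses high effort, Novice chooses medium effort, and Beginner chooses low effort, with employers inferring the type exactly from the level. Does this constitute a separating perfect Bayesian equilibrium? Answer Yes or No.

Separating wages: high effort → 25, medium effort → 15, low effort → 7.
Expert (assigned high effort): low effort: 7 − 0 = 7; medium effort: 15 − 3 = 12; high effort: 25 − 6 = 19. Expert stays.
Novice (assigned medium effort): low effort: 7 − 0 = 7; medium effort: 15 − 4 = 11; high effort: 25 − 8 = 17. Novice prefers high effort.
Beginner (assigned low effort): low effort: 7 − 0 = 7; medium effort: 15 − 12 = 3; high effort: 25 − 24 = 1. Beginner stays.
At least one type deviates; the separating profile fails.

No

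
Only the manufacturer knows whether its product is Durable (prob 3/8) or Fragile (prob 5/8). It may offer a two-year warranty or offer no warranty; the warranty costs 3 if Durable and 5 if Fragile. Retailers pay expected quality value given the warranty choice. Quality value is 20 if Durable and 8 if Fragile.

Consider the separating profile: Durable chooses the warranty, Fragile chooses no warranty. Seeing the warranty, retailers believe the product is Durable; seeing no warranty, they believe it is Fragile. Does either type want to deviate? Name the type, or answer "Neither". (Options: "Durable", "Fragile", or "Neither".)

The warranty pays 20; no warranty pays 8.
Durable: assigned the warranty, nets 20 − 3 = 17; deviating to no warranty nets 8.
Fragile: assigned no warranty, nets 8; deviating to the warranty nets 20 − 5 = 15.
The Fragile type gains 7 by deviating.

Fragile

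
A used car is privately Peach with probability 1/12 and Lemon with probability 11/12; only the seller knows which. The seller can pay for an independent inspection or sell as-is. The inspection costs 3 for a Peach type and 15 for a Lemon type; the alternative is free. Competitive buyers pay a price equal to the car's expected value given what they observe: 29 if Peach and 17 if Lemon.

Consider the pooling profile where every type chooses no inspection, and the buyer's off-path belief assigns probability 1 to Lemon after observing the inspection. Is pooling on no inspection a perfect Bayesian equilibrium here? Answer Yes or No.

On path, the buyer holds the prior and pays 1/12·29 + 11/12·17 = 18. Off path (the inspection), believing Lemon, it pays 17.
Peach: no inspection nets 18; the inspection nets 17 − 3 = 14. Peach stays.
Lemon: no inspection nets 18; the inspection nets 17 − 15 = 2. Lemon stays.
No type deviates, so pooling is sustained.

Yes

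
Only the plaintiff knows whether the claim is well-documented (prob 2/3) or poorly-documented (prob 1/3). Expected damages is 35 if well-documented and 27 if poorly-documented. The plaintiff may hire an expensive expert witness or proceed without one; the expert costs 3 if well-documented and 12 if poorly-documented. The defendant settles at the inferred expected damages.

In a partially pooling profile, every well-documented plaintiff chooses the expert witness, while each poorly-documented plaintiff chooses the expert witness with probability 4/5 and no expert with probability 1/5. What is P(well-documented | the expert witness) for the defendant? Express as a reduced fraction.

5/7

P(the expert witness) = (2/3)·1 + (1/3)·(4/5) = 14/15.
By Bayes' rule, P(well-documented | the expert witness) = (2/3) / (14/15) = 5/7.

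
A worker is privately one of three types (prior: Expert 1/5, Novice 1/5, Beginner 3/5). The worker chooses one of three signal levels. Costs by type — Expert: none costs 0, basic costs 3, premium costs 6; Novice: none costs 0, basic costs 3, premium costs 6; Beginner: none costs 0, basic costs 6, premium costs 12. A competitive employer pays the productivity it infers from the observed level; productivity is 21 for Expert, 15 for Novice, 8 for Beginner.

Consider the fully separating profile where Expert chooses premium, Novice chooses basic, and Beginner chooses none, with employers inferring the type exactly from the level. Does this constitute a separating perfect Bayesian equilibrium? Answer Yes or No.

Separating wages: premium → 21, basic → 15, none → 8.
Expert (assigned premium): none: 8 − 0 = 8; basic: 15 − 3 = 12; premium: 21 − 6 = 15. Expert stays.
Novice (assigned basic): none: 8 − 0 = 8; basic: 15 − 3 = 12; premium: 21 − 6 = 15. Novice prefers premium.
Beginner (assigned none): none: 8 − 0 = 8; basic: 15 − 6 = 9; premium: 21 − 12 = 9. Beginner prefers basic.
At least one type deviates; the separating profile fails.

No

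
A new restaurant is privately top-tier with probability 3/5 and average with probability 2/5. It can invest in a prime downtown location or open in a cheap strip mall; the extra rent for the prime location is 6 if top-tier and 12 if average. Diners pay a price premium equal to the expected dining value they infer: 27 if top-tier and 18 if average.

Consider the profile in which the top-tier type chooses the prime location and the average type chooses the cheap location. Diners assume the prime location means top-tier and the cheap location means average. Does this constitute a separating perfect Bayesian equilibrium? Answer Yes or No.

Yes

Under these beliefs, the prime location earns price premium 27 and the cheap location earns price premium 18.
top-tier: the prime location nets 27 − 6 = 21; the cheap location nets 18. top-tier prefers the prime location.
average: the prime location nets 27 − 12 = 15; the cheap location nets 18. average prefers the cheap location.
Neither type deviates, so the separating profile is an equilibrium.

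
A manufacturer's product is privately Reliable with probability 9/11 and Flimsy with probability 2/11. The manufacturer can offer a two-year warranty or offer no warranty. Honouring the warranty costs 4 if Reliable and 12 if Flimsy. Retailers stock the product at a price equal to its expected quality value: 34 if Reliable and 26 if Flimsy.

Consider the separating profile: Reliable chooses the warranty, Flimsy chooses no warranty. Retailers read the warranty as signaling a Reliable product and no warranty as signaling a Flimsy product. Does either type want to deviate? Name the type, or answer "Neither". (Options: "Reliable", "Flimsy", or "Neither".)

Neither

The warranty pays 34; no warranty pays 26.
Reliable: assigned the warranty, nets 34 − 4 = 30; deviating to no warranty nets 26.
Flimsy: assigned no warranty, nets 26; deviating to the warranty nets 34 − 12 = 22.
Both types strictly prefer their assigned action; no profitable deviation.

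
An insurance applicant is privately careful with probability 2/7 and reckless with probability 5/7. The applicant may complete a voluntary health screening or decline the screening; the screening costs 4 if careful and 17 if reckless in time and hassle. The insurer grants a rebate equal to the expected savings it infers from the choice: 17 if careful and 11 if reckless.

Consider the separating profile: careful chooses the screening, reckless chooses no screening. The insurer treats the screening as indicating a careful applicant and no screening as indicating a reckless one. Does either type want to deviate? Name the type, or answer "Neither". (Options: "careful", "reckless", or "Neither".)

Neither

The screening pays 17; no screening pays 11.
careful: assigned the screening, nets 17 − 4 = 13; deviating to no screening nets 11.
reckless: assigned no screening, nets 11; deviating to the screening nets 17 − 17 = 0.
Both types strictly prefer their assigned action; no profitable deviation.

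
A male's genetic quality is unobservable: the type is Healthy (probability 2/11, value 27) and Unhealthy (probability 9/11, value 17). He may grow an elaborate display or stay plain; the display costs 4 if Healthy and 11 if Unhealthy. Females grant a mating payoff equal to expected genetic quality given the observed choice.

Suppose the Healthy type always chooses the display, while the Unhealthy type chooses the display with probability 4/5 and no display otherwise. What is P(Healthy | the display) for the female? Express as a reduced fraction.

5/23

P(the display) = (2/11)·1 + (9/11)·(4/5) = 46/55.
By Bayes' rule, P(Healthy | the display) = (2/11) / (46/55) = 5/23.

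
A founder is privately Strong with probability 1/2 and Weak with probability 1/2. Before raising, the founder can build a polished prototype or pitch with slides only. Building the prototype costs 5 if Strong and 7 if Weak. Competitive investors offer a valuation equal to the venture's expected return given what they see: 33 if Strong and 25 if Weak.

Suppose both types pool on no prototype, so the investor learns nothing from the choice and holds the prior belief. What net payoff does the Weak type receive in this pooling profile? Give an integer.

29

Pooled valuation = 1/2·33 + 1/2·25 = 29.
Weak pays no cost for no prototype, so net payoff = 29.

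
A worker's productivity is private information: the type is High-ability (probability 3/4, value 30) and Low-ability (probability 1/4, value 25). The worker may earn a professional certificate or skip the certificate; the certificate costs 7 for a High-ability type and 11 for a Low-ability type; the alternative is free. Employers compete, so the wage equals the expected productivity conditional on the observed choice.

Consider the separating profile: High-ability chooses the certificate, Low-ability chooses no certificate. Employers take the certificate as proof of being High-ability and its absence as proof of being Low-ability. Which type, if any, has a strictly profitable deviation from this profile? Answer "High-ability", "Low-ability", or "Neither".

High-ability

The certificate pays 30; no certificate pays 25.
High-ability: assigned the certificate, nets 30 − 7 = 23; deviating to no certificate nets 25.
Low-ability: assigned no certificate, nets 25; deviating to the certificate nets 30 − 11 = 19.
The High-ability type gains 2 by deviating.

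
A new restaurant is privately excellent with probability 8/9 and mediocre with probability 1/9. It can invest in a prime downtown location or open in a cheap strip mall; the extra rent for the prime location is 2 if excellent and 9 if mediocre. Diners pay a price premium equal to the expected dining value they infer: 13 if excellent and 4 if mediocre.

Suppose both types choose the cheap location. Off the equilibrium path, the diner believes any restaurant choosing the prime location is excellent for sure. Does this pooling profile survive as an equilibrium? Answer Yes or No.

Yes

On path, the diner holds the prior and pays 8/9·13 + 1/9·4 = 12. Off path (the prime location), believing excellent, it pays 13.
excellent: the cheap location nets 12; the prime location nets 13 − 2 = 11. excellent stays.
mediocre: the cheap location nets 12; the prime location nets 13 − 9 = 4. mediocre stays.
No type deviates, so pooling is sustained.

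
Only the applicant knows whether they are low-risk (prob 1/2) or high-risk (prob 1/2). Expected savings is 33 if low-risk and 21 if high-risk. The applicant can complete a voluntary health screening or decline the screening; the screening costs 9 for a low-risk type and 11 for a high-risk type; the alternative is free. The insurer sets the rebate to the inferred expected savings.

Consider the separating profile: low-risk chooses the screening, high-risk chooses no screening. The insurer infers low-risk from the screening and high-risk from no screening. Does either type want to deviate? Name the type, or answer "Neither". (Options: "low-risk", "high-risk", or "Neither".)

The screening pays 33; no screening pays 21.
low-risk: assigned the screening, nets 33 − 9 = 24; deviating to no screening nets 21.
high-risk: assigned no screening, nets 21; deviating to the screening nets 33 − 11 = 22.
The high-risk type gains 1 by deviating.

high-risk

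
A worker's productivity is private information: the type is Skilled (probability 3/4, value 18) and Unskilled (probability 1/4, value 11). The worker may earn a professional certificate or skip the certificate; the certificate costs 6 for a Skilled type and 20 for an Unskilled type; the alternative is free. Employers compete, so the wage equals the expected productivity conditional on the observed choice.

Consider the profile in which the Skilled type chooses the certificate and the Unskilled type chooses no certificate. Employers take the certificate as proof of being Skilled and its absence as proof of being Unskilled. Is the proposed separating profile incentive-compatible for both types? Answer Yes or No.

Yes

Under these beliefs, the certificate earns wage 18 and no certificate earns wage 11.
Skilled: the certificate nets 18 − 6 = 12; no certificate nets 11. Skilled prefers the certificate.
Unskilled: the certificate nets 18 − 20 = -2; no certificate nets 11. Unskilled prefers no certificate.
Neither type deviates, so the separating profile is an equilibrium.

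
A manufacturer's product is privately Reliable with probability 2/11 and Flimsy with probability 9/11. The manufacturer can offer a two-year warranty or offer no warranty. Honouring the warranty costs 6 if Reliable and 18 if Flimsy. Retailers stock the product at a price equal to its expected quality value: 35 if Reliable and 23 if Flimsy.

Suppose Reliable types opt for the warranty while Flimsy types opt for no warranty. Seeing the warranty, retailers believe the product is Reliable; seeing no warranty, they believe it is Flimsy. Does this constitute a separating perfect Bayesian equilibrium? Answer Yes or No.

Under these beliefs, the warranty earns price 35 and no warranty earns price 23.
Reliable: the warranty nets 35 − 6 = 29; no warranty nets 23. Reliable prefers the warranty.
Flimsy: the warranty nets 35 − 18 = 17; no warranty nets 23. Flimsy prefers no warranty.
Neither type deviates, so the separating profile is an equilibrium.

Yes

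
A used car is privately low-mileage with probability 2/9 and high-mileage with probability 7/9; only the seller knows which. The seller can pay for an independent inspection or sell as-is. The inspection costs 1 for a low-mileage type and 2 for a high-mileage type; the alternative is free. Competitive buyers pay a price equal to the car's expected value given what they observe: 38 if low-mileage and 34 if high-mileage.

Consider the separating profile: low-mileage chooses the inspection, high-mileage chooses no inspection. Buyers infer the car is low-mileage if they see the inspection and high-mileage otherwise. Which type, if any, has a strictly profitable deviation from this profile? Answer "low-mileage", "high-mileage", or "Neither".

high-mileage

The inspection pays 38; no inspection pays 34.
low-mileage: assigned the inspection, nets 38 − 1 = 37; deviating to no inspection nets 34.
high-mileage: assigned no inspection, nets 34; deviating to the inspection nets 38 − 2 = 36.
The high-mileage type gains 2 by deviating.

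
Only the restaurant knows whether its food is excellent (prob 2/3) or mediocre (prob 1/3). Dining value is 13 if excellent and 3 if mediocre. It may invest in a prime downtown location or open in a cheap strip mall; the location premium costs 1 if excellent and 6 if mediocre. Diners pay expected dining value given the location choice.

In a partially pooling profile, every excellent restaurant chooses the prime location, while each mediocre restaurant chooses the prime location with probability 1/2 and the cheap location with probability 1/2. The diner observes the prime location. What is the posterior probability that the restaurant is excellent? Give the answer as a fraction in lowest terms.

P(the prime location) = (2/3)·1 + (1/3)·(1/2) = 5/6.
By Bayes' rule, P(excellent | the prime location) = (2/3) / (5/6) = 4/5.

4/5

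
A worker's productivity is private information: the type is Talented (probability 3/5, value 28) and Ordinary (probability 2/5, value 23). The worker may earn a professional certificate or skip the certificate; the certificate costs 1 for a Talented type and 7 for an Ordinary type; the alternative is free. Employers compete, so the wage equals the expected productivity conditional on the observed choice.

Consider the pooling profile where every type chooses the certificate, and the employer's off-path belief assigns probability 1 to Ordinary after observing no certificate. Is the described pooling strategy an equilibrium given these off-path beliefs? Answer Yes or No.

On path, the employer holds the prior and pays 3/5·28 + 2/5·23 = 26. Off path (no certificate), believing Ordinary, it pays 23.
Talented: the certificate nets 26 − 1 = 25; no certificate nets 23. Talented stays.
Ordinary: the certificate nets 26 − 7 = 19; no certificate nets 23. Ordinary would deviate.
A type deviates, so pooling fails.

No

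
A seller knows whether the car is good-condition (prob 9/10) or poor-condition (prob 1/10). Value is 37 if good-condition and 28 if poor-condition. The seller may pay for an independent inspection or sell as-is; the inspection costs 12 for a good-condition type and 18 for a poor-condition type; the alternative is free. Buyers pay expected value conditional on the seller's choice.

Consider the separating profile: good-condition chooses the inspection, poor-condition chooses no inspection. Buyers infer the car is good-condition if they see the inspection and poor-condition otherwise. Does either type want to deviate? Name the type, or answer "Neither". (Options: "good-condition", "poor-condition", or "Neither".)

The inspection pays 37; no inspection pays 28.
good-condition: assigned the inspection, nets 37 − 12 = 25; deviating to no inspection nets 28.
poor-condition: assigned no inspection, nets 28; deviating to the inspection nets 37 − 18 = 19.
The good-condition type gains 3 by deviating.

good-condition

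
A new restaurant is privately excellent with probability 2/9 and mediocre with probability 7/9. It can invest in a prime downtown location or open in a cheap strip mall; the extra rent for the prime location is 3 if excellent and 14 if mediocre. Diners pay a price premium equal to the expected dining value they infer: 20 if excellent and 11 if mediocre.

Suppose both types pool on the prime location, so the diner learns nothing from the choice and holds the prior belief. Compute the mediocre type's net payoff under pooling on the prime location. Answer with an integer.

Pooled price premium = 2/9·20 + 7/9·11 = 13.
mediocre pays cost 14 for the prime location, so net payoff = 13 − 14 = -1.

-1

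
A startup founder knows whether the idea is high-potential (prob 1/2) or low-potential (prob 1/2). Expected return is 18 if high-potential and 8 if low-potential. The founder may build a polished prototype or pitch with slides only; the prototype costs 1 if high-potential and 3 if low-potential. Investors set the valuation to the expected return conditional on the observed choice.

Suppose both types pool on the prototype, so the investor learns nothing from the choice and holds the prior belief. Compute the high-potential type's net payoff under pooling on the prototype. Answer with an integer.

Pooled valuation = 1/2·18 + 1/2·8 = 13.
high-potential pays cost 1 for the prototype, so net payoff = 13 − 1 = 12.

12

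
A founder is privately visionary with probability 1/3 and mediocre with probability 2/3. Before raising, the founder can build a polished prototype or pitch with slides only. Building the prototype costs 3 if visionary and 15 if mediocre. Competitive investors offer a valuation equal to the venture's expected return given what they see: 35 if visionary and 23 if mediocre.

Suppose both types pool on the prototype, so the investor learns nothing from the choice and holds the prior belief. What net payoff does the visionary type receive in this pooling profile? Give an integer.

Pooled valuation = 1/3·35 + 2/3·23 = 27.
visionary pays cost 3 for the prototype, so net payoff = 27 − 3 = 24.

24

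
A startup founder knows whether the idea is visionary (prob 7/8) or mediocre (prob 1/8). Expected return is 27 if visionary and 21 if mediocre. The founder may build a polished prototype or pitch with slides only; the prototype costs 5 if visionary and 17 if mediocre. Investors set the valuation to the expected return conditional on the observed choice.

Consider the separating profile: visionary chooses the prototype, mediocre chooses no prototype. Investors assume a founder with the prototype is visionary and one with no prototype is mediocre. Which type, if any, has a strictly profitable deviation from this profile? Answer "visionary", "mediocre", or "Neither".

The prototype pays 27; no prototype pays 21.
visionary: assigned the prototype, nets 27 − 5 = 22; deviating to no prototype nets 21.
mediocre: assigned no prototype, nets 21; deviating to the prototype nets 27 − 17 = 10.
Both types strictly prefer their assigned action; no profitable deviation.

Neither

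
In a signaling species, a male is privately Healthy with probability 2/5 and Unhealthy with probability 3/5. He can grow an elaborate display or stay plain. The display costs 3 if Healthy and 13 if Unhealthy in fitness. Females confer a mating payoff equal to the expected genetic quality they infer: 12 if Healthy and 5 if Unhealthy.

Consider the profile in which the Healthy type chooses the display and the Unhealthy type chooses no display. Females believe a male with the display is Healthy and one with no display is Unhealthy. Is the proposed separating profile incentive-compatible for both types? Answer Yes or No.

Yes

Under these beliefs, the display earns mating payoff 12 and no display earns mating payoff 5.
Healthy: the display nets 12 − 3 = 9; no display nets 5. Healthy prefers the display.
Unhealthy: the display nets 12 − 13 = -1; no display nets 5. Unhealthy prefers no display.
Neither type deviates, so the separating profile is an equilibrium.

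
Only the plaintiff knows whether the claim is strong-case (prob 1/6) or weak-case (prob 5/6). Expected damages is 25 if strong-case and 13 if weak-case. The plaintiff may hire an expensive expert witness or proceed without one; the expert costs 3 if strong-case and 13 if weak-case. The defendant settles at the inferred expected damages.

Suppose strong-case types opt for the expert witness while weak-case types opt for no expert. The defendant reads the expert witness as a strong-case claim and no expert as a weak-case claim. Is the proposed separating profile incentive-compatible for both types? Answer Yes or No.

Under these beliefs, the expert witness earns settlement 25 and no expert earns settlement 13.
strong-case: the expert witness nets 25 − 3 = 22; no expert nets 13. strong-case prefers the expert witness.
weak-case: the expert witness nets 25 − 13 = 12; no expert nets 13. weak-case prefers no expert.
Neither type deviates, so the separating profile is an equilibrium.

Yes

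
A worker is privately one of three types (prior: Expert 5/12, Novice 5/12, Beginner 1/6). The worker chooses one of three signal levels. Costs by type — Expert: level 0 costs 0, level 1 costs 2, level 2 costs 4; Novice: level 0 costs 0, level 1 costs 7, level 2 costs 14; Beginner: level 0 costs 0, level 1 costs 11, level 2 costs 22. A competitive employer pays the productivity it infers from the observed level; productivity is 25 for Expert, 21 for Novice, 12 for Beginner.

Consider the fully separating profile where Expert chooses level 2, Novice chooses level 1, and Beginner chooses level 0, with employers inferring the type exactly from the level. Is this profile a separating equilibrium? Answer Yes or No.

Separating wages: level 2 → 25, level 1 → 21, level 0 → 12.
Expert (assigned level 2): level 0: 12 − 0 = 12; level 1: 21 − 2 = 19; level 2: 25 − 4 = 21. Expert stays.
Novice (assigned level 1): level 0: 12 − 0 = 12; level 1: 21 − 7 = 14; level 2: 25 − 14 = 11. Novice stays.
Beginner (assigned level 0): level 0: 12 − 0 = 12; level 1: 21 − 11 = 10; level 2: 25 − 22 = 3. Beginner stays.
Every type prefers its assigned level; separation holds.

Yes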